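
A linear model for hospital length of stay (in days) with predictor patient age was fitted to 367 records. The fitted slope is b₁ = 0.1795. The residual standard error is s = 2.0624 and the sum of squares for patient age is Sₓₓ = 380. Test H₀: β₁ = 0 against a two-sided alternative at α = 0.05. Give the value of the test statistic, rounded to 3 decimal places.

t = 1.697

SE(b₁) = s/√Sₓₓ = 2.0624/√380 = 0.105799.
t = 0.1795 / 0.105799 = 1.697.
df = n − 2 = 365.
Two-sided p ≈ 0.0906, which is ≥ 0.05, so fail to reject H₀.
The data do not give significant evidence of an association between patient age and hospital length of stay.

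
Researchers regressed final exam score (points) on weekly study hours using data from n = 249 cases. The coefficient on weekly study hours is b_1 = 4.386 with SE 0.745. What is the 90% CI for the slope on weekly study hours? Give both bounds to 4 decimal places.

df = n − 2 = 249 − 2 = 247.
t* = t_{0.05, 247} = 1.651046.
Margin = t* × SE = 1.651046 × 0.745 = 1.230029.
CI: 4.386 ± 1.230029 → (3.1560, 5.6160).
With 90% confidence, each one-unit increase in weekly study hours is associated with a change of between 3.1560 and 5.6160 points in final exam score.

(3.1560, 5.6160)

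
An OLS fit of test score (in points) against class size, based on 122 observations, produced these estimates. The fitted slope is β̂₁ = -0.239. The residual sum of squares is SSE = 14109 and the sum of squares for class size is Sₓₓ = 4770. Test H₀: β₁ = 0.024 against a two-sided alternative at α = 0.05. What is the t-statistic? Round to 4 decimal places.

MSE = SSE/(n − 2) = 14109/120 = 117.575.
SE(β̂₁) = √(MSE/Sₓₓ) = √(117.575/4770) = 0.157.
t = (-0.239 − 0.024) / 0.157 = -1.6752.
df = n − 2 = 120.
Two-sided p ≈ 0.0965, which is ≥ 0.05, so fail to reject H₀.
The data are consistent with a true slope of 0.024 points per unit of class size.

t = -1.6752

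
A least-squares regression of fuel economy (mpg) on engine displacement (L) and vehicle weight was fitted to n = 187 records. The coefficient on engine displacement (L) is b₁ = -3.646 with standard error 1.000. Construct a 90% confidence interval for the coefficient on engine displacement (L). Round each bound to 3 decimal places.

(-5.299, -1.993)

df = n − k − 1 = 187 − 2 − 1 = 184.
t* = t_{0.05, 184} = 1.653177.
Margin = t* × SE = 1.653177 × 1.000 = 1.65318.
CI: -3.646 ± 1.65318 → (-5.299, -1.993).
With 90% confidence, each one-unit increase in engine displacement (L) is associated with a change of between -5.299 and -1.993 mpg in fuel economy, holding the other predictors fixed.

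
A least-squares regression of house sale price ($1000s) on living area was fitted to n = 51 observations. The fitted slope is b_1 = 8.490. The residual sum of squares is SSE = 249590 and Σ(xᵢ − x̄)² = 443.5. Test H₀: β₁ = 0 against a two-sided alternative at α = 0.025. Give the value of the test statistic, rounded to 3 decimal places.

MSE = SSE/(n − 2) = 249590/49 = 5093.67.
SE(b_1) = √(MSE/Sₓₓ) = √(5093.67/443.5) = 3.38898.
t = 8.490 / 3.38898 = 2.505.
df = n − 2 = 49.
Two-sided p ≈ 0.0156, which is < 0.025, so reject H₀.
There is evidence that living area is associated with house sale price.

t = 2.505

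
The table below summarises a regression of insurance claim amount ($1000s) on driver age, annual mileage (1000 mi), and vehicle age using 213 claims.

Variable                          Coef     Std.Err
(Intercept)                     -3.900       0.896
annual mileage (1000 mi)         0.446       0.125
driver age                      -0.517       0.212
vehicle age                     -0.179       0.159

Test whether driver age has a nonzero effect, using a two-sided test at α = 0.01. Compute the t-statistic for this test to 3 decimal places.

Read off: b = -0.517, SE = 0.212 for driver age.
H₀: β₁ = 0 vs H₁: β₁ ≠ 0.
t = -0.517 / 0.212 = -2.439.
df = n − k − 1 = 213 − 3 − 1 = 209.
Two-sided p ≈ 0.0156, which is ≥ 0.01, so fail to reject H₀.
The data do not give significant evidence of an association between driver age and insurance claim amount, after adjusting for the other predictors.

t = -2.439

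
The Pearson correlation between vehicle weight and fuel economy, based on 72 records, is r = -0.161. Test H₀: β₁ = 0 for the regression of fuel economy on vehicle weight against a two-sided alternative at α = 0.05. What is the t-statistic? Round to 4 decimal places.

t = r·√(n − 2)/√(1 − r²) = -0.161·√70/√0.974079 = -1.3648.
df = n − 2 = 70.
Two-sided p ≈ 0.1767, which is ≥ 0.05, so fail to reject H₀.
The data do not give significant evidence of a linear association between vehicle weight and fuel economy.

t = -1.3648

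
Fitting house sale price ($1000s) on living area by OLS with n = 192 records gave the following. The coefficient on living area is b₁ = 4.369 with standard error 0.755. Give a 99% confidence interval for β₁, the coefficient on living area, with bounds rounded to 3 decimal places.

(2.405, 6.333)

df = n − 2 = 192 − 2 = 190.
t* = t_{0.005, 190} = 2.601952.
Margin = t* × SE = 2.601952 × 0.755 = 1.96447.
CI: 4.369 ± 1.96447 → (2.405, 6.333).
With 99% confidence, each one-unit increase in living area is associated with a change of between 2.405 and 6.333 $1000s in house sale price.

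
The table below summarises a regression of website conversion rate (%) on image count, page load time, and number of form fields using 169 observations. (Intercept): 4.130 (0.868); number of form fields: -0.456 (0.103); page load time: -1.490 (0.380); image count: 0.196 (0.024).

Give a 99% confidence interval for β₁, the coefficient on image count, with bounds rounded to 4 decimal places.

(0.1335, 0.2585)

Read off: b = 0.196, SE = 0.024 for image count.
df = n − k − 1 = 169 − 3 − 1 = 165.
t* = t_{0.005, 165} = 2.605954.
Margin = t* × SE = 2.605954 × 0.024 = 0.062543.
CI: 0.196 ± 0.062543 → (0.1335, 0.2585).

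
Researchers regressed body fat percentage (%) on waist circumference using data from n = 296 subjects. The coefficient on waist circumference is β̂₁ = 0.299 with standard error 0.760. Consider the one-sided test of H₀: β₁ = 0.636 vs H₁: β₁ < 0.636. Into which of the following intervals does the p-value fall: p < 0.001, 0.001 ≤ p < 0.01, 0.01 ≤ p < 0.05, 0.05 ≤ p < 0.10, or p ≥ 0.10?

p ≥ 0.10

t = (0.299 − 0.636) / 0.760 = -0.443.
df = n − 2 = 296 − 2 = 294.
One-sided p = P(T_{294} < t) ≈ 0.3289.
So p ≥ 0.10.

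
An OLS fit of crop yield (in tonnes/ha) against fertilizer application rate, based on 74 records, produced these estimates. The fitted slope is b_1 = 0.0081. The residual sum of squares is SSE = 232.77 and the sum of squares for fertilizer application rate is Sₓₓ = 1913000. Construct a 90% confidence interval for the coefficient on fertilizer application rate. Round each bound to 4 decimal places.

MSE = SSE/(n − 2) = 232.77/72 = 3.23292.
SE(b_1) = √(MSE/Sₓₓ) = √(3.23292/1913000) = 0.00129999.
df = n − 2 = 72.
t* = t_{0.05, 72} = 1.666294.
Margin = t* × SE = 1.666294 × 0.00129999 = 0.002166.
CI: 0.0081 ± 0.002166 → (0.0059, 0.0103).
With 90% confidence, each one-unit increase in fertilizer application rate is associated with a change of between 0.0059 and 0.0103 tonnes/ha in crop yield.

(0.0059, 0.0103)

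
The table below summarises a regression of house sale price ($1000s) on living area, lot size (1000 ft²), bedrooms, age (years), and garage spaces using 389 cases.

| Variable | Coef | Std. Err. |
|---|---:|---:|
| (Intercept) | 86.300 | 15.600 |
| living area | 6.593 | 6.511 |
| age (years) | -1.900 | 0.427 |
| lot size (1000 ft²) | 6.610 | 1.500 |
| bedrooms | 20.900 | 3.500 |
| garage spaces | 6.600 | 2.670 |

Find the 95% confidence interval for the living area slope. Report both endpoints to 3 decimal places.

(-6.209, 19.395)

Read off: b = 6.593, SE = 6.511 for living area.
df = n − k − 1 = 389 − 5 − 1 = 383.
t* = t_{0.025, 383} = 1.966177.
Margin = t* × SE = 1.966177 × 6.511 = 12.80178.
CI: 6.593 ± 12.80178 → (-6.209, 19.395).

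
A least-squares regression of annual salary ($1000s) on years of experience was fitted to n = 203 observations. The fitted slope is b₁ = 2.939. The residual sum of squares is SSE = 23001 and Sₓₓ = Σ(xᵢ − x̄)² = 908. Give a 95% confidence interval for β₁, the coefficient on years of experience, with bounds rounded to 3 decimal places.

MSE = SSE/(n − 2) = 23001/201 = 114.433.
SE(b₁) = √(MSE/Sₓₓ) = √(114.433/908) = 0.355003.
df = n − 2 = 201.
t* = t_{0.025, 201} = 1.971837.
Margin = t* × SE = 1.971837 × 0.355003 = 0.70001.
CI: 2.939 ± 0.70001 → (2.239, 3.639).
With 95% confidence, each one-unit increase in years of experience is associated with a change of between 2.239 and 3.639 $1000s in annual salary.

(2.239, 3.639)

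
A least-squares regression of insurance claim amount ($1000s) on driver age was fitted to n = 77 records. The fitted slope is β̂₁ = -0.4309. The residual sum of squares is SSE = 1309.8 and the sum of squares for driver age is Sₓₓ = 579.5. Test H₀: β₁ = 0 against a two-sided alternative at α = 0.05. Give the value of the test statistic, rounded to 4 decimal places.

MSE = SSE/(n − 2) = 1309.8/75 = 17.464.
SE(β̂₁) = √(MSE/Sₓₓ) = √(17.464/579.5) = 0.173598.
t = -0.4309 / 0.173598 = -2.4822.
df = n − 2 = 75.
Two-sided p ≈ 0.0153, which is < 0.05, so reject H₀.
There is evidence that driver age is associated with insurance claim amount.

t = -2.4822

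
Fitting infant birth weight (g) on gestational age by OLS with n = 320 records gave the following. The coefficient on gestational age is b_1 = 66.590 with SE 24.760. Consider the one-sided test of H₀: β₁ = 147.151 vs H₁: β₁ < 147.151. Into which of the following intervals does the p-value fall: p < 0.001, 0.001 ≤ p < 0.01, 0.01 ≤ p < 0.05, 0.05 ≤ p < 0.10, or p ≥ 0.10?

p < 0.001

t = (66.590 − 147.151) / 24.760 = -3.254.
df = n − 2 = 320 − 2 = 318.
One-sided p = P(T_{318} < t) ≈ 0.0006.
So p < 0.001.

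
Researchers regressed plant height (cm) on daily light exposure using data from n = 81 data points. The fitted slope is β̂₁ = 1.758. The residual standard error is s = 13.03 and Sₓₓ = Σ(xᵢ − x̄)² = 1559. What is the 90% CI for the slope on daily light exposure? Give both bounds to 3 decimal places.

(1.209, 2.307)

SE(β̂₁) = s/√Sₓₓ = 13.03/√1559 = 0.330006.
df = n − 2 = 79.
t* = t_{0.05, 79} = 1.664371.
Margin = t* × SE = 1.664371 × 0.330006 = 0.54925.
CI: 1.758 ± 0.54925 → (1.209, 2.307).
With 90% confidence, each one-unit increase in daily light exposure is associated with a change of between 1.209 and 2.307 cm in plant height.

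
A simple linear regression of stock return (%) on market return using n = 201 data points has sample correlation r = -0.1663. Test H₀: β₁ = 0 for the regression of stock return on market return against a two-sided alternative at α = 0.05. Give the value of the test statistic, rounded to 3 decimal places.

t = r·√(n − 2)/√(1 − r²) = -0.1663·√199/√0.972344 = -2.379.
df = n − 2 = 199.
Two-sided p ≈ 0.0183, which is < 0.05, so reject H₀.
There is evidence of a linear association between market return and stock return.

t = -2.379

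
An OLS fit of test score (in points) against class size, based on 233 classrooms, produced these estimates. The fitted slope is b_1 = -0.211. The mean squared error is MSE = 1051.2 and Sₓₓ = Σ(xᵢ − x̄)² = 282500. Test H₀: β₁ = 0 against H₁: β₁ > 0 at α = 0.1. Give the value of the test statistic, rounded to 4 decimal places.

SE(b_1) = √(MSE/Sₓₓ) = √(1051.2/282500) = 0.0610005.
t = -0.211 / 0.0610005 = -3.4590.
df = n − 2 = 231.
One-sided p ≈ 0.9997, which is ≥ 0.1, so fail to reject H₀.
The data do not give significant evidence that the true slope on class size is positive.

t = -3.4590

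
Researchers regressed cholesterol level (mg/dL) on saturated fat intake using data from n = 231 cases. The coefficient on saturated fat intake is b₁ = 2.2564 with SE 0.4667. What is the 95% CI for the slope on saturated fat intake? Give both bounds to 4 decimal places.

(1.3368, 3.1760)

df = n − 2 = 231 − 2 = 229.
t* = t_{0.025, 229} = 1.970377.
Margin = t* × SE = 1.970377 × 0.4667 = 0.919575.
CI: 2.2564 ± 0.919575 → (1.3368, 3.1760).
With 95% confidence, each one-unit increase in saturated fat intake is associated with a change of between 1.3368 and 3.1760 mg/dL in cholesterol level.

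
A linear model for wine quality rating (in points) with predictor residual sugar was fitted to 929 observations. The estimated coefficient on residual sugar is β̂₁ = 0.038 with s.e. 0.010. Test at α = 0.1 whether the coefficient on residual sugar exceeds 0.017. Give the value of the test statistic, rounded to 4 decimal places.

t = 2.1000

H₀: β₁ = 0.017 vs H₁: β₁ > 0.017.
t = (β̂₁ − β₁⁰)/SE = (0.038 − 0.017) / 0.010 = 2.1000.
df = n − 2 = 929 − 2 = 927.
One-sided p ≈ 0.0180, which is < 0.1, so reject H₀.
There is evidence that the true slope on residual sugar exceeds 0.017 points per unit.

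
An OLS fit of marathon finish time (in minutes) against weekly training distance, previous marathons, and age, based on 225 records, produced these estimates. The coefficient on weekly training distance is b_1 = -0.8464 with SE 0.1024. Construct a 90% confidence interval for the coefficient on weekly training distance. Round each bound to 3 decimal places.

df = n − k − 1 = 225 − 3 − 1 = 221.
t* = t_{0.05, 221} = 1.651778.
Margin = t* × SE = 1.651778 × 0.1024 = 0.16914.
CI: -0.8464 ± 0.16914 → (-1.016, -0.677).
With 90% confidence, each one-unit increase in weekly training distance is associated with a change of between -1.016 and -0.677 minutes in marathon finish time, holding the other predictors fixed.

(-1.016, -0.677)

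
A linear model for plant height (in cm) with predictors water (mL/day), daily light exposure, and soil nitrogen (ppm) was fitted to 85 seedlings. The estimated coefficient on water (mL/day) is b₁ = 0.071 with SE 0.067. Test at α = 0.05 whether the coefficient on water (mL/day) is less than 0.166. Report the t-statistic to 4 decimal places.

t = -1.4179

H₀: β₁ = 0.166 vs H₁: β₁ < 0.166.
t = (b₁ − β₁⁰)/SE = (0.071 − 0.166) / 0.067 = -1.4179.
df = n − k − 1 = 85 − 3 − 1 = 81.
One-sided p ≈ 0.0800, which is ≥ 0.05, so fail to reject H₀.
The data do not give significant evidence that the true slope on water (mL/day) is below 0.166 cm per unit, holding the other predictors fixed.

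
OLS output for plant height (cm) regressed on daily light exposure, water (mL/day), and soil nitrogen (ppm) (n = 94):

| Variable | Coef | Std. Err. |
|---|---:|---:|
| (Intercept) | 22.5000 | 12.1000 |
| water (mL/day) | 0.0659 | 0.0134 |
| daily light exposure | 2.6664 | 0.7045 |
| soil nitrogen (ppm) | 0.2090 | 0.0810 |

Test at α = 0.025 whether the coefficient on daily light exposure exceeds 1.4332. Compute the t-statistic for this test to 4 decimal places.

t = 1.7505

Read off: b = 2.6664, SE = 0.7045 for daily light exposure.
H₀: β₁ = 1.4332 vs H₁: β₁ > 1.4332.
t = (2.6664 − 1.4332) / 0.7045 = 1.7505.
df = n − k − 1 = 94 − 3 − 1 = 90.
One-sided p ≈ 0.0417, which is ≥ 0.025, so fail to reject H₀.
The data do not give significant evidence that the true slope on daily light exposure exceeds 1.4332 cm per unit, holding the other predictors fixed.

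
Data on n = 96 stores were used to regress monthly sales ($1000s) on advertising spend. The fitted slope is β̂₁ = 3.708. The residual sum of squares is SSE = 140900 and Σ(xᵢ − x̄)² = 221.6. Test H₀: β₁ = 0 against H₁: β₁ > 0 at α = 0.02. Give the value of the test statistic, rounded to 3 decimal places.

t = 1.426

MSE = SSE/(n − 2) = 140900/94 = 1498.94.
SE(β̂₁) = √(MSE/Sₓₓ) = √(1498.94/221.6) = 2.6008.
t = 3.708 / 2.6008 = 1.426.
df = n − 2 = 94.
One-sided p ≈ 0.0786, which is ≥ 0.02, so fail to reject H₀.
The data do not give significant evidence that the true slope on advertising spend is positive.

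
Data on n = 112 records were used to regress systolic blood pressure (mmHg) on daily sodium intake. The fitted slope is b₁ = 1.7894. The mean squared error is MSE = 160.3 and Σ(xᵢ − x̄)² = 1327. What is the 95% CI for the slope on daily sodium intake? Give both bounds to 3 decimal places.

(1.101, 2.478)

SE(b₁) = √(MSE/Sₓₓ) = √(160.3/1327) = 0.347561.
df = n − 2 = 110.
t* = t_{0.025, 110} = 1.981765.
Margin = t* × SE = 1.981765 × 0.347561 = 0.68878.
CI: 1.7894 ± 0.68878 → (1.101, 2.478).
With 95% confidence, each one-unit increase in daily sodium intake is associated with a change of between 1.101 and 2.478 mmHg in systolic blood pressure.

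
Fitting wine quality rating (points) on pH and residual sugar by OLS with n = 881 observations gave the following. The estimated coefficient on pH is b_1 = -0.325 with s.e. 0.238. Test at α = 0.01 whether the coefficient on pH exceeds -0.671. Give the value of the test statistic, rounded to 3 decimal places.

t = 1.454

H₀: β₁ = -0.671 vs H₁: β₁ > -0.671.
t = (b_1 − β₁⁰)/SE = (-0.325 − (-0.671)) / 0.238 = 1.454.
df = n − k − 1 = 881 − 2 − 1 = 878.
One-sided p ≈ 0.0732, which is ≥ 0.01, so fail to reject H₀.
The data do not give significant evidence that the true slope on pH exceeds -0.671 points per unit, holding the other predictors fixed.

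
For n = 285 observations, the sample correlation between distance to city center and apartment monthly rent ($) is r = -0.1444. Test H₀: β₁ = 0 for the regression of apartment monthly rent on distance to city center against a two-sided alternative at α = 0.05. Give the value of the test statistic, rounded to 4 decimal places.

t = r·√(n − 2)/√(1 − r²) = -0.1444·√283/√0.979149 = -2.4549.
df = n − 2 = 283.
Two-sided p ≈ 0.0147, which is < 0.05, so reject H₀.
There is evidence of a linear association between distance to city center and apartment monthly rent.

t = -2.4549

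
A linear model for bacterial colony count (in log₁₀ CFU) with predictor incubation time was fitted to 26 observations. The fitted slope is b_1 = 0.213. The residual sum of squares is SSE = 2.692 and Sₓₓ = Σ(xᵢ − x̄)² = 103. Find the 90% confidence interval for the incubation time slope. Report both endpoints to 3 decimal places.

(0.157, 0.269)

MSE = SSE/(n − 2) = 2.692/24 = 0.112167.
SE(b_1) = √(MSE/Sₓₓ) = √(0.112167/103) = 0.033.
df = n − 2 = 24.
t* = t_{0.05, 24} = 1.710882.
Margin = t* × SE = 1.710882 × 0.033 = 0.05646.
CI: 0.213 ± 0.05646 → (0.157, 0.269).
With 90% confidence, each one-unit increase in incubation time is associated with a change of between 0.157 and 0.269 log₁₀ CFU in bacterial colony count.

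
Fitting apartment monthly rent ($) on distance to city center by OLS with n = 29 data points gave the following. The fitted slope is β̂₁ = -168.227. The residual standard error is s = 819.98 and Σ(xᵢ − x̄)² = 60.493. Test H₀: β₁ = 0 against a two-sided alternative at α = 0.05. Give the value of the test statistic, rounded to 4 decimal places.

t = -1.5957

SE(β̂₁) = s/√Sₓₓ = 819.98/√60.493 = 105.427.
t = -168.227 / 105.427 = -1.5957.
df = n − 2 = 27.
Two-sided p ≈ 0.1222, which is ≥ 0.05, so fail to reject H₀.
The data do not give significant evidence of an association between distance to city center and apartment monthly rent.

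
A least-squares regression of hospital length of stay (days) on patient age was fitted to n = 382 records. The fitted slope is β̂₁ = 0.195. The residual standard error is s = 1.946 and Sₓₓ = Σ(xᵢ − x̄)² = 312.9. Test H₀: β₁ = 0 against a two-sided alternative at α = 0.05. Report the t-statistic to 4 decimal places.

SE(β̂₁) = s/√Sₓₓ = 1.946/√312.9 = 0.110012.
t = 0.195 / 0.110012 = 1.7725.
df = n − 2 = 380.
Two-sided p ≈ 0.0771, which is ≥ 0.05, so fail to reject H₀.
The data do not give significant evidence of an association between patient age and hospital length of stay.

t = 1.7725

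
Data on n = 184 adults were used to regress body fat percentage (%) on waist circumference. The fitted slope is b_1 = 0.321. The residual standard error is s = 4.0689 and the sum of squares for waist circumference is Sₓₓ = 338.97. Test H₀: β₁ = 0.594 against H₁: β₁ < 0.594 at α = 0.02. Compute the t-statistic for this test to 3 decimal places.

SE(b_1) = s/√Sₓₓ = 4.0689/√338.97 = 0.221002.
t = (0.321 − 0.594) / 0.221002 = -1.235.
df = n − 2 = 182.
One-sided p ≈ 0.1092, which is ≥ 0.02, so fail to reject H₀.
The data do not give significant evidence that the true slope on waist circumference is below 0.594 % per unit.

t = -1.235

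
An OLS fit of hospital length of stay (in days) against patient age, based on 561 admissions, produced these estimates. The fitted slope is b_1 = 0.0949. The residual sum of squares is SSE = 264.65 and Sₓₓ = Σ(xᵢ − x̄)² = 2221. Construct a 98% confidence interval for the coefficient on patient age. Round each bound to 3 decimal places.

MSE = SSE/(n − 2) = 264.65/559 = 0.473435.
SE(b_1) = √(MSE/Sₓₓ) = √(0.473435/2221) = 0.0146001.
df = n − 2 = 559.
t* = t_{0.01, 559} = 2.333037.
Margin = t* × SE = 2.333037 × 0.0146001 = 0.03406.
CI: 0.0949 ± 0.03406 → (0.061, 0.129).
With 98% confidence, each one-unit increase in patient age is associated with a change of between 0.061 and 0.129 days in hospital length of stay.

(0.061, 0.129)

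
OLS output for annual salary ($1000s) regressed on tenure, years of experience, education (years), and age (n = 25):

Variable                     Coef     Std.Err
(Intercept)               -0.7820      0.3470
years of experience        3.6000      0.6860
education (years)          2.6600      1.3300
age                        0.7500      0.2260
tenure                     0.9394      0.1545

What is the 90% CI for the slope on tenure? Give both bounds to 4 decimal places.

(0.6729, 1.2059)

Read off: b = 0.9394, SE = 0.1545 for tenure.
df = n − k − 1 = 25 − 4 − 1 = 20.
t* = t_{0.05, 20} = 1.724718.
Margin = t* × SE = 1.724718 × 0.1545 = 0.266469.
CI: 0.9394 ± 0.266469 → (0.6729, 1.2059).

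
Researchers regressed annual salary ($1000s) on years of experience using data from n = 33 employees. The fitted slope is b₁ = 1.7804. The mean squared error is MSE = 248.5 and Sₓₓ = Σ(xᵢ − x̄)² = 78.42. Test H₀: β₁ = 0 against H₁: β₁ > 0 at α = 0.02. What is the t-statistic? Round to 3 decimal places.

SE(b₁) = √(MSE/Sₓₓ) = √(248.5/78.42) = 1.78012.
t = 1.7804 / 1.78012 = 1.000.
df = n − 2 = 31.
One-sided p ≈ 0.1625, which is ≥ 0.02, so fail to reject H₀.
The data do not give significant evidence that the true slope on years of experience is positive.

t = 1.000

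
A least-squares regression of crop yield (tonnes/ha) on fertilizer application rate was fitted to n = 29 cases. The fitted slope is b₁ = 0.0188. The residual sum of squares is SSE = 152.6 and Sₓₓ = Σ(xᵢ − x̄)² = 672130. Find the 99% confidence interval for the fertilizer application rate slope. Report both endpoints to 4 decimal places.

MSE = SSE/(n − 2) = 152.6/27 = 5.65185.
SE(b₁) = √(MSE/Sₓₓ) = √(5.65185/672130) = 0.0028998.
df = n − 2 = 27.
t* = t_{0.005, 27} = 2.770683.
Margin = t* × SE = 2.770683 × 0.0028998 = 0.008034.
CI: 0.0188 ± 0.008034 → (0.0108, 0.0268).
With 99% confidence, each one-unit increase in fertilizer application rate is associated with a change of between 0.0108 and 0.0268 tonnes/ha in crop yield.

(0.0108, 0.0268)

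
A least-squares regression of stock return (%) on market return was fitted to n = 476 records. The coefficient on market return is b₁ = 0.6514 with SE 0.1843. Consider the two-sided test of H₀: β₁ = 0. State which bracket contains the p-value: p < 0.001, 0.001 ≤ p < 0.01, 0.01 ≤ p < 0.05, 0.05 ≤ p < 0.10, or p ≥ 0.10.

p < 0.001

t = 0.6514 / 0.1843 = 3.534.
df = n − 2 = 476 − 2 = 474.
Two-sided p = 2·P(T_{474} > |t|) ≈ 0.0004.
So p < 0.001.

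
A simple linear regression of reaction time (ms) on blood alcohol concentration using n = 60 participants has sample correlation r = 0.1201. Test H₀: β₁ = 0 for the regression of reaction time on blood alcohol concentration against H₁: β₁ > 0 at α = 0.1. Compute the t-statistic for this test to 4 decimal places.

t = r·√(n − 2)/√(1 − r²) = 0.1201·√58/√0.985576 = 0.9213.
df = n − 2 = 58.
One-sided p ≈ 0.1803, which is ≥ 0.1, so fail to reject H₀.
The data do not give significant evidence of a linear association between blood alcohol concentration and reaction time.

t = 0.9213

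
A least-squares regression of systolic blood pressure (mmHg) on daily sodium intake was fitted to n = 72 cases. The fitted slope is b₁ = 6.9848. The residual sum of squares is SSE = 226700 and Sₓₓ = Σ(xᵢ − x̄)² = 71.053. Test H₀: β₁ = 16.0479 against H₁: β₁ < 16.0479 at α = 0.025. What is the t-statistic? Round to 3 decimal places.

MSE = SSE/(n − 2) = 226700/70 = 3238.57.
SE(b₁) = √(MSE/Sₓₓ) = √(3238.57/71.053) = 6.75127.
t = (6.9848 − 16.0479) / 6.75127 = -1.342.
df = n − 2 = 70.
One-sided p ≈ 0.0919, which is ≥ 0.025, so fail to reject H₀.
The data do not give significant evidence that the true slope on daily sodium intake is below 16.0479 mmHg per unit.

t = -1.342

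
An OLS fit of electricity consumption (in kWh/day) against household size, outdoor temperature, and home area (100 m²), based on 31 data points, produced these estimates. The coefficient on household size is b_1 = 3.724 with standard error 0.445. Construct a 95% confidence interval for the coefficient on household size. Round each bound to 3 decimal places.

df = n − k − 1 = 31 − 3 − 1 = 27.
t* = t_{0.025, 27} = 2.051831.
Margin = t* × SE = 2.051831 × 0.445 = 0.91306.
CI: 3.724 ± 0.91306 → (2.811, 4.637).
With 95% confidence, each one-unit increase in household size is associated with a change of between 2.811 and 4.637 kWh/day in electricity consumption, holding the other predictors fixed.

(2.811, 4.637)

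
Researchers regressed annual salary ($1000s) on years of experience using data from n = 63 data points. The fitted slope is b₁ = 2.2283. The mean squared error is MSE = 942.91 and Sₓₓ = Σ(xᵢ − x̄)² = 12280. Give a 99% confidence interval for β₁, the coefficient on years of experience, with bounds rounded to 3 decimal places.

SE(b₁) = √(MSE/Sₓₓ) = √(942.91/12280) = 0.2771.
df = n − 2 = 61.
t* = t_{0.005, 61} = 2.658857.
Margin = t* × SE = 2.658857 × 0.2771 = 0.73677.
CI: 2.2283 ± 0.73677 → (1.492, 2.965).
With 99% confidence, each one-unit increase in years of experience is associated with a change of between 1.492 and 2.965 $1000s in annual salary.

(1.492, 2.965)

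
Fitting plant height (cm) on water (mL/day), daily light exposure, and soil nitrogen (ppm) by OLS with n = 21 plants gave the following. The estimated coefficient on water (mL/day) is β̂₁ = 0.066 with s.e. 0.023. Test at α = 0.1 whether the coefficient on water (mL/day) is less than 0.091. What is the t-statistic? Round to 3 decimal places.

t = -1.087

H₀: β₁ = 0.091 vs H₁: β₁ < 0.091.
t = (β̂₁ − β₁⁰)/SE = (0.066 − 0.091) / 0.023 = -1.087.
df = n − k − 1 = 21 − 3 − 1 = 17.
One-sided p ≈ 0.1461, which is ≥ 0.1, so fail to reject H₀.
The data do not give significant evidence that the true slope on water (mL/day) is below 0.091 cm per unit, holding the other predictors fixed.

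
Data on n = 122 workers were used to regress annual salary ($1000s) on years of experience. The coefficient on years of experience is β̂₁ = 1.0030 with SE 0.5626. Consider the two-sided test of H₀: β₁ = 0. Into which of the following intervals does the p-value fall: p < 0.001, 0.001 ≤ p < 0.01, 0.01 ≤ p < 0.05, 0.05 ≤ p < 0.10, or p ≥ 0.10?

0.05 ≤ p < 0.10

t = 1.0030 / 0.5626 = 1.783.
df = n − 2 = 122 − 2 = 120.
Two-sided p = 2·P(T_{120} > |t|) ≈ 0.0771.
So 0.05 ≤ p < 0.10.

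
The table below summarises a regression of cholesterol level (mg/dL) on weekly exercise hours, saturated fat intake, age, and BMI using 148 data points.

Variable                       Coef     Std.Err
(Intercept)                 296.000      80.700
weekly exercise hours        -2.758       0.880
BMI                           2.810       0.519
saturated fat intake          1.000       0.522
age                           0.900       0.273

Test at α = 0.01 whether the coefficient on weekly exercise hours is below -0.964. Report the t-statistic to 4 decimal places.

t = -2.0386

Read off: b = -2.758, SE = 0.880 for weekly exercise hours.
H₀: β₁ = -0.964 vs H₁: β₁ < -0.964.
t = (-2.758 − (-0.964)) / 0.880 = -2.0386.
df = n − k − 1 = 148 − 4 − 1 = 143.
One-sided p ≈ 0.0217, which is ≥ 0.01, so fail to reject H₀.
The data do not give significant evidence that the true slope on weekly exercise hours is below -0.964 mg/dL per unit, holding the other predictors fixed.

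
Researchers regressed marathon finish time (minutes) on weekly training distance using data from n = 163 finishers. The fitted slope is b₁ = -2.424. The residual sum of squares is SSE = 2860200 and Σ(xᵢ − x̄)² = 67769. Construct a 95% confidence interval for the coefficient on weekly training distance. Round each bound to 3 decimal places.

MSE = SSE/(n − 2) = 2860200/161 = 17765.2.
SE(b₁) = √(MSE/Sₓₓ) = √(17765.2/67769) = 0.512.
df = n − 2 = 161.
t* = t_{0.025, 161} = 1.974808.
Margin = t* × SE = 1.974808 × 0.512 = 1.01110.
CI: -2.424 ± 1.01110 → (-3.435, -1.413).
With 95% confidence, each one-unit increase in weekly training distance is associated with a change of between -3.435 and -1.413 minutes in marathon finish time.

(-3.435, -1.413)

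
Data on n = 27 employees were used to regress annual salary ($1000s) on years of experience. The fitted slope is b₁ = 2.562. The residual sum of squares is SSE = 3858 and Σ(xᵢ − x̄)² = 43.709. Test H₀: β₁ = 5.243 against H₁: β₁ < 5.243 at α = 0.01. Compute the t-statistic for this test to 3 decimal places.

MSE = SSE/(n − 2) = 3858/25 = 154.32.
SE(b₁) = √(MSE/Sₓₓ) = √(154.32/43.709) = 1.879.
t = (2.562 − 5.243) / 1.879 = -1.427.
df = n − 2 = 25.
One-sided p ≈ 0.0830, which is ≥ 0.01, so fail to reject H₀.
The data do not give significant evidence that the true slope on years of experience is below 5.243 $1000s per unit.

t = -1.427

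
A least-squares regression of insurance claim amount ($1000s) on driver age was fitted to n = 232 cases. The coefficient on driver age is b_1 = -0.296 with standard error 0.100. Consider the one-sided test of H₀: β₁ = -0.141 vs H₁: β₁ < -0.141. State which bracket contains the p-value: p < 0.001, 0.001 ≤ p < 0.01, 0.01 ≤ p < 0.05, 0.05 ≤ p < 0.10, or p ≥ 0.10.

t = (-0.296 − (-0.141)) / 0.100 = -1.550.
df = n − 2 = 232 − 2 = 230.
One-sided p = P(T_{230} < t) ≈ 0.0613.
So 0.05 ≤ p < 0.10.

0.05 ≤ p < 0.10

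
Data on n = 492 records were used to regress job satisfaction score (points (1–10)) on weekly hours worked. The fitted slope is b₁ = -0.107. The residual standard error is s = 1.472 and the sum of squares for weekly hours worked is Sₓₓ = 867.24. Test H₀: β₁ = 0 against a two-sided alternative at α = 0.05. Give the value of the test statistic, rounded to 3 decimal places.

SE(b₁) = s/√Sₓₓ = 1.472/√867.24 = 0.0499848.
t = -0.107 / 0.0499848 = -2.141.
df = n − 2 = 490.
Two-sided p ≈ 0.0328, which is < 0.05, so reject H₀.
There is evidence that weekly hours worked is associated with job satisfaction score.

t = -2.141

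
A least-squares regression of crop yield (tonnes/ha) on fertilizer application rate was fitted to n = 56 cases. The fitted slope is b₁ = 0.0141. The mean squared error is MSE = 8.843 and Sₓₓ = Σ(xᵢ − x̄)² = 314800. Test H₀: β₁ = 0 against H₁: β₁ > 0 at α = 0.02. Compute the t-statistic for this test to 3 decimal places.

SE(b₁) = √(MSE/Sₓₓ) = √(8.843/314800) = 0.00530008.
t = 0.0141 / 0.00530008 = 2.660.
df = n − 2 = 54.
One-sided p ≈ 0.0051, which is < 0.02, so reject H₀.
There is evidence that the true slope on fertilizer application rate is positive.

t = 2.660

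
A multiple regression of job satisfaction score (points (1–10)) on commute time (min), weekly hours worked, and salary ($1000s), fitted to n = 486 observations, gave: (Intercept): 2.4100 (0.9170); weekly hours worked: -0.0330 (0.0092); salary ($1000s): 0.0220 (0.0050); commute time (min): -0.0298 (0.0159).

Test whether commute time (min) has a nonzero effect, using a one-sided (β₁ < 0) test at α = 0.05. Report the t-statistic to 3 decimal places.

t = -1.874

Read off: b = -0.0298, SE = 0.0159 for commute time (min).
H₀: β₁ = 0 vs H₁: β₁ < 0.
t = -0.0298 / 0.0159 = -1.874.
df = n − k − 1 = 486 − 3 − 1 = 482.
One-sided p ≈ 0.0308, which is < 0.05, so reject H₀.
There is evidence that the true slope on commute time (min) is negative, holding the other predictors fixed.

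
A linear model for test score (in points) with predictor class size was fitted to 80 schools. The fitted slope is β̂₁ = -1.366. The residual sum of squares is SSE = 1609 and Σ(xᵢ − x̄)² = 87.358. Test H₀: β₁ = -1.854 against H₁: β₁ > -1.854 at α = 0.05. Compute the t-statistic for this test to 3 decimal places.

t = 1.004

MSE = SSE/(n − 2) = 1609/78 = 20.6282.
SE(β̂₁) = √(MSE/Sₓₓ) = √(20.6282/87.358) = 0.485936.
t = (-1.366 − (-1.854)) / 0.485936 = 1.004.
df = n − 2 = 78.
One-sided p ≈ 0.1592, which is ≥ 0.05, so fail to reject H₀.
The data do not give significant evidence that the true slope on class size exceeds -1.854 points per unit.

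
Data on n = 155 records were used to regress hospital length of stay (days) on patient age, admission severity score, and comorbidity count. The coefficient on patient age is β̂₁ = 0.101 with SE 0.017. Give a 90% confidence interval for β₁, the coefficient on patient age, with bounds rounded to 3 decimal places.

(0.073, 0.129)

df = n − k − 1 = 155 − 3 − 1 = 151.
t* = t_{0.05, 151} = 1.655007.
Margin = t* × SE = 1.655007 × 0.017 = 0.02814.
CI: 0.101 ± 0.02814 → (0.073, 0.129).
With 90% confidence, each one-unit increase in patient age is associated with a change of between 0.073 and 0.129 days in hospital length of stay, holding the other predictors fixed.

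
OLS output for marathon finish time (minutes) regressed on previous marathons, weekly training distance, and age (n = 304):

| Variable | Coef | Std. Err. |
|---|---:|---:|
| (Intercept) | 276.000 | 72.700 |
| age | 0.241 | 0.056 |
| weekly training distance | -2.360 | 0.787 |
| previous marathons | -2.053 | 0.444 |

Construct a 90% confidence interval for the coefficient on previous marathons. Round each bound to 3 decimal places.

(-2.786, -1.320)

Read off: b = -2.053, SE = 0.444 for previous marathons.
df = n − k − 1 = 304 − 3 − 1 = 300.
t* = t_{0.05, 300} = 1.649949.
Margin = t* × SE = 1.649949 × 0.444 = 0.73258.
CI: -2.053 ± 0.73258 → (-2.786, -1.320).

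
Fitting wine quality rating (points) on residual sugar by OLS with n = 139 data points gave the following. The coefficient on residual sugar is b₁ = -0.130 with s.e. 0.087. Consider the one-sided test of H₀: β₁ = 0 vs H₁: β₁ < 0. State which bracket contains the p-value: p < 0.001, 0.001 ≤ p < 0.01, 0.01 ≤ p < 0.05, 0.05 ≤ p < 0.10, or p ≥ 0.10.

0.05 ≤ p < 0.10

t = -0.130 / 0.087 = -1.494.
df = n − 2 = 139 − 2 = 137.
One-sided p = P(T_{137} < t) ≈ 0.0687.
So 0.05 ≤ p < 0.10.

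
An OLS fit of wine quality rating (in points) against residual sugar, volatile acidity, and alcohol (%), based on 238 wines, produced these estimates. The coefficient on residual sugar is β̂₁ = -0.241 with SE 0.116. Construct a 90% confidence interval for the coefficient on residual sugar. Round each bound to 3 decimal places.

(-0.433, -0.049)

df = n − k − 1 = 238 − 3 − 1 = 234.
t* = t_{0.05, 234} = 1.651391.
Margin = t* × SE = 1.651391 × 0.116 = 0.19156.
CI: -0.241 ± 0.19156 → (-0.433, -0.049).
With 90% confidence, each one-unit increase in residual sugar is associated with a change of between -0.433 and -0.049 points in wine quality rating, holding the other predictors fixed.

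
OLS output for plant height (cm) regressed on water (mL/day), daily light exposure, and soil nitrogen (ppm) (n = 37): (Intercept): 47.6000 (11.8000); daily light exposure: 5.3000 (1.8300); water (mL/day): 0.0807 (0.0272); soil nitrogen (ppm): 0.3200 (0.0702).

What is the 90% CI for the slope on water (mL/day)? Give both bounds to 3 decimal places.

(0.035, 0.127)

Read off: b = 0.0807, SE = 0.0272 for water (mL/day).
df = n − k − 1 = 37 − 3 − 1 = 33.
t* = t_{0.05, 33} = 1.69236.
Margin = t* × SE = 1.69236 × 0.0272 = 0.04603.
CI: 0.0807 ± 0.04603 → (0.035, 0.127).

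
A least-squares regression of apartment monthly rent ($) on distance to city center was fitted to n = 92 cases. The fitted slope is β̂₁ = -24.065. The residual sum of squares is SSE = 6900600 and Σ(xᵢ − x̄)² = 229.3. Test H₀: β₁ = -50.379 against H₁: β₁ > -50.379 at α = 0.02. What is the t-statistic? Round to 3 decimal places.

MSE = SSE/(n − 2) = 6900600/90 = 76673.3.
SE(β̂₁) = √(MSE/Sₓₓ) = √(76673.3/229.3) = 18.2861.
t = (-24.065 − (-50.379)) / 18.2861 = 1.439.
df = n − 2 = 90.
One-sided p ≈ 0.0768, which is ≥ 0.02, so fail to reject H₀.
The data do not give significant evidence that the true slope on distance to city center exceeds -50.379 $ per unit.

t = 1.439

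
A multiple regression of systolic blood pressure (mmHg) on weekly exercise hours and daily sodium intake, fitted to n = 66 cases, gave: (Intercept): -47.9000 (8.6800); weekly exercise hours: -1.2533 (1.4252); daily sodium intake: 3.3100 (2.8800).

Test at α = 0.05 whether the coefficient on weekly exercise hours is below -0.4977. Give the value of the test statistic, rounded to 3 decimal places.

t = -0.530

Read off: b = -1.2533, SE = 1.4252 for weekly exercise hours.
H₀: β₁ = -0.4977 vs H₁: β₁ < -0.4977.
t = (-1.2533 − (-0.4977)) / 1.4252 = -0.530.
df = n − k − 1 = 66 − 2 − 1 = 63.
One-sided p ≈ 0.2989, which is ≥ 0.05, so fail to reject H₀.
The data do not give significant evidence that the true slope on weekly exercise hours is below -0.4977 mmHg per unit, holding the other predictors fixed.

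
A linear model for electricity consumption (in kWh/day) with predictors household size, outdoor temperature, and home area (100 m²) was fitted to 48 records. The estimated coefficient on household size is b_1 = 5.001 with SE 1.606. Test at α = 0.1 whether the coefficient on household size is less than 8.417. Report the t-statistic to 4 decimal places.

t = -2.1270

H₀: β₁ = 8.417 vs H₁: β₁ < 8.417.
t = (b_1 − β₁⁰)/SE = (5.001 − 8.417) / 1.606 = -2.1270.
df = n − k − 1 = 48 − 3 − 1 = 44.
One-sided p ≈ 0.0195, which is < 0.1, so reject H₀.
There is evidence that the true slope on household size is below 8.417 kWh/day per unit, holding the other predictors fixed.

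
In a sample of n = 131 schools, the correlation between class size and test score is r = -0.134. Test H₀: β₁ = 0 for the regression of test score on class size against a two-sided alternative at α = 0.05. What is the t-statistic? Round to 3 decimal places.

t = -1.536

t = r·√(n − 2)/√(1 − r²) = -0.134·√129/√0.982044 = -1.536.
df = n − 2 = 129.
Two-sided p ≈ 0.1270, which is ≥ 0.05, so fail to reject H₀.
The data do not give significant evidence of a linear association between class size and test score.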